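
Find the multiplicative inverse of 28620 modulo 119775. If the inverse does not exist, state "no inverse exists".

no inverse exists

Euclidean algorithm on 119775, 28620:
119775 = 4·28620 + 5295
28620 = 5·5295 + 2145
5295 = 2·2145 + 1005
2145 = 2·1005 + 135
1005 = 7·135 + 60
135 = 2·60 + 15
60 = 4·15 + 0
gcd(28620, 119775) = 15 ≠ 1, so 28620 has no multiplicative inverse modulo 119775.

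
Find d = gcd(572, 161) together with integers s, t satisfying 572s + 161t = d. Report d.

Repeated division:
572 = 3*161 + 89
161 = 1*89 + 72
89 = 1*72 + 17
72 = 4*17 + 4
17 = 4*4 + 1
4 = 4*1 + 0
gcd(572, 161) = 1.
Back-substituting:
1 = 17 − 4·4
1 = −4·72 + 17·17
1 = 17·89 − 21·72
1 = −21·161 + 38·89
1 = 38·572 − 135·161
So 1 = (38)·572 + (-135)·161.

1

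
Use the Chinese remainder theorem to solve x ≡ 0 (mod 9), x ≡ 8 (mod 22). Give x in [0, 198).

Write x = 0 + 9·k. Then 9·k ≡ 8 − 0 ≡ 8 (mod 22).
Need 9⁻¹ mod 22. Extended Euclid on (22, 9):
22 = 2×9 + 4
9 = 2×4 + 1
4 = 4×1 + 0
Back-substitute:
1 = 9 − 2·4
1 = −2·22 + 5·9
9⁻¹ ≡ 5 (mod 22), so k ≡ 5·8 ≡ 18 (mod 22).
x = 0 + 9·18 = 162.

162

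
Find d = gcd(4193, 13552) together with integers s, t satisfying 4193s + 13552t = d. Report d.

7

Euclidean algorithm:
13552 = 3*4193 + 973
4193 = 4*973 + 301
973 = 3*301 + 70
301 = 4*70 + 21
70 = 3*21 + 7
21 = 3*7 + 0
gcd(4193, 13552) = 7.
Working backward:
7 = 70 − 3·21
7 = −3·301 + 13·70
7 = 13·973 − 42·301
7 = −42·4193 + 181·973
7 = 181·13552 − 585·4193
So 7 = (181)·13552 + (-585)·4193.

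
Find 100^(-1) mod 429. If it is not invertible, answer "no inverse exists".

gcd(429, 100) by repeated division:
429 = 4×100 + 29
100 = 3×29 + 13
29 = 2×13 + 3
13 = 4×3 + 1
3 = 3×1 + 0
Since gcd(100, 429) = 1, back-substitute to write 1 as a combination:
1 = 13 − 4·3
1 = −4·29 + 9·13
1 = 9·100 − 31·29
1 = −31·429 + 133·100
So 100·133 ≡ 1 (mod 429).

133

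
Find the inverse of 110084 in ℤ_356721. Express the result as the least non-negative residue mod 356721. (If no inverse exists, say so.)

68072

Run Euclid on (356721, 110084):
356721 = 3*110084 + 26469
110084 = 4*26469 + 4208
26469 = 6*4208 + 1221
4208 = 3*1221 + 545
1221 = 2*545 + 131
545 = 4*131 + 21
131 = 6*21 + 5
21 = 4*5 + 1
5 = 5*1 + 0
Since gcd(110084, 356721) = 1, back-substitute to write 1 as a combination:
1 = 21 − 4·5
1 = −4·131 + 25·21
1 = 25·545 − 104·131
1 = −104·1221 + 233·545
1 = 233·4208 − 803·1221
1 = −803·26469 + 5051·4208
1 = 5051·110084 − 21007·26469
1 = −21007·356721 + 68072·110084
So 110084·68072 ≡ 1 (mod 356721).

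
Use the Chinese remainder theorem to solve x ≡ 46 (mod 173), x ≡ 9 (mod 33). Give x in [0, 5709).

Write x = 46 + 173·k. Then 173·k ≡ 9 − 46 ≡ 29 (mod 33).
Need 173⁻¹ mod 33. Extended Euclid on (33, 8):
33 = 4*8 + 1
8 = 8*1 + 0
Back-substitute:
1 = 33 − 4·8
173⁻¹ ≡ 29 (mod 33), so k ≡ 29·29 ≡ 16 (mod 33).
x = 46 + 173·16 = 2814.

2814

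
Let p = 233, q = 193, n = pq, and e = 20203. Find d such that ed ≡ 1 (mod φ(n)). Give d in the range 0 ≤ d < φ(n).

29635

φ(n) = (p−1)(q−1) = 232·192 = 44544.
Need d with 20203·d ≡ 1 (mod 44544). Apply the extended Euclidean algorithm:
44544 = 2×20203 + 4138
20203 = 4×4138 + 3651
4138 = 1×3651 + 487
3651 = 7×487 + 242
487 = 2×242 + 3
242 = 80×3 + 2
3 = 1×2 + 1
2 = 2×1 + 0
Back-substitute:
1 = 3 − 2
1 = −242 + 81·3
1 = 81·487 − 163·242
1 = −163·3651 + 1222·487
1 = 1222·4138 − 1385·3651
1 = −1385·20203 + 6762·4138
1 = 6762·44544 − 14909·20203
So 20203·(-14909) ≡ 1 (mod 44544), hence d ≡ -14909 ≡ 29635 (mod 44544).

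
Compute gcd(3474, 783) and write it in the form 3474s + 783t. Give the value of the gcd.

Apply Euclid's algorithm to 3474 and 783:
3474 = 4·783 + 342
783 = 2·342 + 99
342 = 3·99 + 45
99 = 2·45 + 9
45 = 5·9 + 0
gcd(3474, 783) = 9.
Working backward:
9 = 99 − 2·45
9 = −2·342 + 7·99
9 = 7·783 − 16·342
9 = −16·3474 + 71·783
So 9 = (-16)·3474 + (71)·783.

9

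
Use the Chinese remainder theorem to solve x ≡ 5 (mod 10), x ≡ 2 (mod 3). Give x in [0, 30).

Write x = 5 + 10·k. Then 10·k ≡ 2 − 5 ≡ 0 (mod 3).
Need 10⁻¹ mod 3. Extended Euclid on (3, 1):
3 = 3×1 + 0
10⁻¹ ≡ 1 (mod 3), so k ≡ 1·0 ≡ 0 (mod 3).
x = 5 + 10·0 = 5.

5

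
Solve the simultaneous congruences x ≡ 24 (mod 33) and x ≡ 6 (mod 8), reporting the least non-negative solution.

Write x = 24 + 33·k. Then 33·k ≡ 6 − 24 ≡ 6 (mod 8).
Need 33⁻¹ mod 8. Extended Euclid on (8, 1):
8 = 8·1 + 0
33⁻¹ ≡ 1 (mod 8), so k ≡ 1·6 ≡ 6 (mod 8).
x = 24 + 33·6 = 222.

222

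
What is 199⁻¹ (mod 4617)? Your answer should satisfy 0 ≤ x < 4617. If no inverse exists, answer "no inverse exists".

Extended Euclidean algorithm:
4617 = 23*199 + 40
199 = 4*40 + 39
40 = 1*39 + 1
39 = 39*1 + 0
Since gcd(199, 4617) = 1, back-substitute to write 1 as a combination:
1 = 40 − 39
1 = −199 + 5·40
1 = 5·4617 − 116·199
Thus 199·(-116) ≡ 1 (mod 4617); reducing, -116 mod 4617 = 4501.

4501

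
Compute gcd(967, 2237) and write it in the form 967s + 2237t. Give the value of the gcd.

1

Euclidean algorithm:
2237 = 2·967 + 303
967 = 3·303 + 58
303 = 5·58 + 13
58 = 4·13 + 6
13 = 2·6 + 1
6 = 6·1 + 0
gcd(967, 2237) = 1.
Working backward:
1 = 13 − 2·6
1 = −2·58 + 9·13
1 = 9·303 − 47·58
1 = −47·967 + 150·303
1 = 150·2237 − 347·967
So 1 = (150)·2237 + (-347)·967.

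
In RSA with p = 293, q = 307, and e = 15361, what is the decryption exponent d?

32737

φ(n) = (p−1)(q−1) = 292·306 = 89352.
Need d with 15361·d ≡ 1 (mod 89352). Apply the extended Euclidean algorithm:
89352 = 5×15361 + 12547
15361 = 1×12547 + 2814
12547 = 4×2814 + 1291
2814 = 2×1291 + 232
1291 = 5×232 + 131
232 = 1×131 + 101
131 = 1×101 + 30
101 = 3×30 + 11
30 = 2×11 + 8
11 = 1×8 + 3
8 = 2×3 + 2
3 = 1×2 + 1
2 = 2×1 + 0
Back-substitute:
1 = 3 − 2
1 = −8 + 3·3
1 = 3·11 − 4·8
1 = −4·30 + 11·11
1 = 11·101 − 37·30
1 = −37·131 + 48·101
1 = 48·232 − 85·131
1 = −85·1291 + 473·232
1 = 473·2814 − 1031·1291
1 = −1031·12547 + 4597·2814
1 = 4597·15361 − 5628·12547
1 = −5628·89352 + 32737·15361
So 15361·32737 ≡ 1 (mod 89352), hence d = 32737.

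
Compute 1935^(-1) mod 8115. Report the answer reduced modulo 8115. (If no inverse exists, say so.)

Euclidean algorithm on 8115, 1935:
8115 = 4·1935 + 375
1935 = 5·375 + 60
375 = 6·60 + 15
60 = 4·15 + 0
Since gcd = 15 > 1, 1935 is not a unit mod 8115.

no inverse exists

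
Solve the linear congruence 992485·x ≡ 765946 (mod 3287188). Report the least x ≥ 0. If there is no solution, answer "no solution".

First find gcd(992485, 3287188):
3287188 = 3·992485 + 309733
992485 = 3·309733 + 63286
309733 = 4·63286 + 56589
63286 = 1·56589 + 6697
56589 = 8·6697 + 3013
6697 = 2·3013 + 671
3013 = 4·671 + 329
671 = 2·329 + 13
329 = 25·13 + 4
13 = 3·4 + 1
4 = 4·1 + 0
gcd = 1, so a unique solution mod 3287188 exists.
Back-substitute for the Bézout coefficients:
1 = 13 − 3·4
1 = −3·329 + 76·13
1 = 76·671 − 155·329
1 = −155·3013 + 696·671
1 = 696·6697 − 1547·3013
1 = −1547·56589 + 13072·6697
1 = 13072·63286 − 14619·56589
1 = −14619·309733 + 71548·63286
1 = 71548·992485 − 229263·309733
1 = −229263·3287188 + 759337·992485
So 992485·(759337) ≡ 1 (mod 3287188), giving 992485⁻¹ ≡ 759337.
x ≡ 992485⁻¹·765946 ≡ 759337·765946 ≡ 2390586 (mod 3287188).

2390586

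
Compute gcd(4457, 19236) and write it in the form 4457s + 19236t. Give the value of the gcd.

1

Euclidean algorithm:
19236 = 4×4457 + 1408
4457 = 3×1408 + 233
1408 = 6×233 + 10
233 = 23×10 + 3
10 = 3×3 + 1
3 = 3×1 + 0
gcd(4457, 19236) = 1.
Back-substituting:
1 = 10 − 3·3
1 = −3·233 + 70·10
1 = 70·1408 − 423·233
1 = −423·4457 + 1339·1408
1 = 1339·19236 − 5779·4457
So 1 = (1339)·19236 + (-5779)·4457.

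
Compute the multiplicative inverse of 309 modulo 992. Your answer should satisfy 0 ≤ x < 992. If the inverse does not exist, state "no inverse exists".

61

gcd(992, 309) by repeated division:
992 = 3*309 + 65
309 = 4*65 + 49
65 = 1*49 + 16
49 = 3*16 + 1
16 = 16*1 + 0
Since gcd(309, 992) = 1, back-substitute to write 1 as a combination:
1 = 49 − 3·16
1 = −3·65 + 4·49
1 = 4·309 − 19·65
1 = −19·992 + 61·309
So 309·61 ≡ 1 (mod 992).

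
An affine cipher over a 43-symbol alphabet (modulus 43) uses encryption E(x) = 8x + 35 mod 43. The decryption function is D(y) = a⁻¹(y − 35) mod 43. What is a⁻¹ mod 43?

27

gcd(43, 8) by repeated division:
43 = 5·8 + 3
8 = 2·3 + 2
3 = 1·2 + 1
2 = 2·1 + 0
Since gcd(8, 43) = 1, back-substitute to write 1 as a combination:
1 = 3 − 2
1 = −8 + 3·3
1 = 3·43 − 16·8
Thus 8·(-16) ≡ 1 (mod 43); reducing, -16 mod 43 = 27.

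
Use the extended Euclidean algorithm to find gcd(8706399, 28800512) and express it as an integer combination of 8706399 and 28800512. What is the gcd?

Apply Euclid's algorithm to 28800512 and 8706399:
28800512 = 3·8706399 + 2681315
8706399 = 3·2681315 + 662454
2681315 = 4·662454 + 31499
662454 = 21·31499 + 975
31499 = 32·975 + 299
975 = 3·299 + 78
299 = 3·78 + 65
78 = 1·65 + 13
65 = 5·13 + 0
gcd(8706399, 28800512) = 13.
Express as a combination:
13 = 78 − 65
13 = −299 + 4·78
13 = 4·975 − 13·299
13 = −13·31499 + 420·975
13 = 420·662454 − 8833·31499
13 = −8833·2681315 + 35752·662454
13 = 35752·8706399 − 116089·2681315
13 = −116089·28800512 + 384019·8706399
So 13 = (-116089)·28800512 + (384019)·8706399.

13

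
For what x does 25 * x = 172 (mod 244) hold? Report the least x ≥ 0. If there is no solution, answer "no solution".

124

First find gcd(25, 244):
244 = 9×25 + 19
25 = 1×19 + 6
19 = 3×6 + 1
6 = 6×1 + 0
gcd = 1, so a unique solution mod 244 exists.
Back-substitute for the Bézout coefficients:
1 = 19 − 3·6
1 = −3·25 + 4·19
1 = 4·244 − 39·25
So 25·(-39) ≡ 1 (mod 244), giving 25⁻¹ ≡ 205.
x ≡ 25⁻¹·172 ≡ 205·172 ≡ 124 (mod 244).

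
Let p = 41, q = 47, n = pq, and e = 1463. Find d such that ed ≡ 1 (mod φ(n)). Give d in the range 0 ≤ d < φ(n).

327

φ(n) = (p−1)(q−1) = 40·46 = 1840.
Need d with 1463·d ≡ 1 (mod 1840). Apply the extended Euclidean algorithm:
1840 = 1×1463 + 377
1463 = 3×377 + 332
377 = 1×332 + 45
332 = 7×45 + 17
45 = 2×17 + 11
17 = 1×11 + 6
11 = 1×6 + 5
6 = 1×5 + 1
5 = 5×1 + 0
Back-substitute:
1 = 6 − 5
1 = −11 + 2·6
1 = 2·17 − 3·11
1 = −3·45 + 8·17
1 = 8·332 − 59·45
1 = −59·377 + 67·332
1 = 67·1463 − 260·377
1 = −260·1840 + 327·1463
So 1463·327 ≡ 1 (mod 1840), hence d = 327.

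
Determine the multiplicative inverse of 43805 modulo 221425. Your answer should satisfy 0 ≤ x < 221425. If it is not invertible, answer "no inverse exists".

no inverse exists

Compute gcd(43805, 221425):
221425 = 5×43805 + 2400
43805 = 18×2400 + 605
2400 = 3×605 + 585
605 = 1×585 + 20
585 = 29×20 + 5
20 = 4×5 + 0
Since gcd = 5 > 1, 43805 is not a unit mod 221425.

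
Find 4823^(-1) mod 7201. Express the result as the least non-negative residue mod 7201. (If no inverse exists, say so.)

215

Extended Euclidean algorithm:
7201 = 1×4823 + 2378
4823 = 2×2378 + 67
2378 = 35×67 + 33
67 = 2×33 + 1
33 = 33×1 + 0
Since gcd(4823, 7201) = 1, back-substitute to write 1 as a combination:
1 = 67 − 2·33
1 = −2·2378 + 71·67
1 = 71·4823 − 144·2378
1 = −144·7201 + 215·4823
So 4823·215 ≡ 1 (mod 7201).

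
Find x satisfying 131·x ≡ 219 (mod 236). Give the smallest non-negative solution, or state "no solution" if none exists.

First find gcd(131, 236):
236 = 1×131 + 105
131 = 1×105 + 26
105 = 4×26 + 1
26 = 26×1 + 0
gcd = 1, so a unique solution mod 236 exists.
Back-substitute for the Bézout coefficients:
1 = 105 − 4·26
1 = −4·131 + 5·105
1 = 5·236 − 9·131
So 131·(-9) ≡ 1 (mod 236), giving 131⁻¹ ≡ 227.
x ≡ 131⁻¹·219 ≡ 227·219 ≡ 153 (mod 236).

153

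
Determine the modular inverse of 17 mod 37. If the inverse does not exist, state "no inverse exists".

24

Run Euclid on (37, 17):
37 = 2·17 + 3
17 = 5·3 + 2
3 = 1·2 + 1
2 = 2·1 + 0
gcd = 1, so the inverse exists. Back-substitute:
1 = 3 − 2
1 = −17 + 6·3
1 = 6·37 − 13·17
So 17·(-13) ≡ 1 (mod 37), and -13 ≡ 24 (mod 37).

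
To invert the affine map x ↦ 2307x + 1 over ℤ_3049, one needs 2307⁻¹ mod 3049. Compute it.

Apply the Euclidean algorithm to 3049 and 2307:
3049 = 1*2307 + 742
2307 = 3*742 + 81
742 = 9*81 + 13
81 = 6*13 + 3
13 = 4*3 + 1
3 = 3*1 + 0
Since gcd(2307, 3049) = 1, back-substitute to write 1 as a combination:
1 = 13 − 4·3
1 = −4·81 + 25·13
1 = 25·742 − 229·81
1 = −229·2307 + 712·742
1 = 712·3049 − 941·2307
So 2307·(-941) ≡ 1 (mod 3049), and -941 ≡ 2108 (mod 3049).

2108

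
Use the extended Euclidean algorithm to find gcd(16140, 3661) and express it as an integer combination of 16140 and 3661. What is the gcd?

1

Repeated division:
16140 = 4*3661 + 1496
3661 = 2*1496 + 669
1496 = 2*669 + 158
669 = 4*158 + 37
158 = 4*37 + 10
37 = 3*10 + 7
10 = 1*7 + 3
7 = 2*3 + 1
3 = 3*1 + 0
gcd(16140, 3661) = 1.
Working backward:
1 = 7 − 2·3
1 = −2·10 + 3·7
1 = 3·37 − 11·10
1 = −11·158 + 47·37
1 = 47·669 − 199·158
1 = −199·1496 + 445·669
1 = 445·3661 − 1089·1496
1 = −1089·16140 + 4801·3661
So 1 = (-1089)·16140 + (4801)·3661.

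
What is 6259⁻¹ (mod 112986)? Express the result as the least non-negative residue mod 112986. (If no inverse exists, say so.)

52657

Extended Euclidean algorithm:
112986 = 18·6259 + 324
6259 = 19·324 + 103
324 = 3·103 + 15
103 = 6·15 + 13
15 = 1·13 + 2
13 = 6·2 + 1
2 = 2·1 + 0
gcd = 1, so the inverse exists. Back-substitute:
1 = 13 − 6·2
1 = −6·15 + 7·13
1 = 7·103 − 48·15
1 = −48·324 + 151·103
1 = 151·6259 − 2917·324
1 = −2917·112986 + 52657·6259
So 6259·52657 ≡ 1 (mod 112986).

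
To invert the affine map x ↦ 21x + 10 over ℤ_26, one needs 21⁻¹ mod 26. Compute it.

Run Euclid on (26, 21):
26 = 1×21 + 5
21 = 4×5 + 1
5 = 5×1 + 0
gcd = 1, so the inverse exists. Back-substitute:
1 = 21 − 4·5
1 = −4·26 + 5·21
So 21·5 ≡ 1 (mod 26).

5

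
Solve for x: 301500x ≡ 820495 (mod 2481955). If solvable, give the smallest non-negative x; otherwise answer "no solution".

First find gcd(301500, 2481955):
2481955 = 8×301500 + 69955
301500 = 4×69955 + 21680
69955 = 3×21680 + 4915
21680 = 4×4915 + 2020
4915 = 2×2020 + 875
2020 = 2×875 + 270
875 = 3×270 + 65
270 = 4×65 + 10
65 = 6×10 + 5
10 = 2×5 + 0
gcd = 5 and 5 | 820495, so solutions exist. Divide through by 5: 60300x ≡ 164099 (mod 496391).
Now find 60300⁻¹ mod 496391:
496391 = 8·60300 + 13991
60300 = 4·13991 + 4336
13991 = 3·4336 + 983
4336 = 4·983 + 404
983 = 2·404 + 175
404 = 2·175 + 54
175 = 3·54 + 13
54 = 4·13 + 2
13 = 6·2 + 1
2 = 2·1 + 0
Back-substitute:
1 = 13 − 6·2
1 = −6·54 + 25·13
1 = 25·175 − 81·54
1 = −81·404 + 187·175
1 = 187·983 − 455·404
1 = −455·4336 + 2007·983
1 = 2007·13991 − 6476·4336
1 = −6476·60300 + 27911·13991
1 = 27911·496391 − 229764·60300
So 60300·(-229764) ≡ 1 (mod 496391), i.e. 60300⁻¹ ≡ 266627.
Then x ≡ 266627·164099 ≡ 328551 (mod 496391); the smallest non-negative solution is x = 328551.

328551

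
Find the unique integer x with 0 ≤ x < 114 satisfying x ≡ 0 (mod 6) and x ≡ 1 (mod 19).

Write x = 0 + 6·k. Then 6·k ≡ 1 − 0 ≡ 1 (mod 19).
Need 6⁻¹ mod 19. Extended Euclid on (19, 6):
19 = 3×6 + 1
6 = 6×1 + 0
Back-substitute:
1 = 19 − 3·6
6⁻¹ ≡ 16 (mod 19), so k ≡ 16·1 ≡ 16 (mod 19).
x = 0 + 6·16 = 96.

96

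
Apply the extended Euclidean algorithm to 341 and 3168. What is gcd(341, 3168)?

11

Euclidean algorithm:
3168 = 9·341 + 99
341 = 3·99 + 44
99 = 2·44 + 11
44 = 4·11 + 0
gcd(341, 3168) = 11.
Back-substituting:
11 = 99 − 2·44
11 = −2·341 + 7·99
11 = 7·3168 − 65·341
So 11 = (7)·3168 + (-65)·341.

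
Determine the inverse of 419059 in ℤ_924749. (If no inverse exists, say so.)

28800

Apply the Euclidean algorithm to 924749 and 419059:
924749 = 2*419059 + 86631
419059 = 4*86631 + 72535
86631 = 1*72535 + 14096
72535 = 5*14096 + 2055
14096 = 6*2055 + 1766
2055 = 1*1766 + 289
1766 = 6*289 + 32
289 = 9*32 + 1
32 = 32*1 + 0
The gcd is 1. Working backward:
1 = 289 − 9·32
1 = −9·1766 + 55·289
1 = 55·2055 − 64·1766
1 = −64·14096 + 439·2055
1 = 439·72535 − 2259·14096
1 = −2259·86631 + 2698·72535
1 = 2698·419059 − 13051·86631
1 = −13051·924749 + 28800·419059
So 419059·28800 ≡ 1 (mod 924749).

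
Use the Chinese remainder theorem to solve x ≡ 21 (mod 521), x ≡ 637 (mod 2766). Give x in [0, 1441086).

741925

Write x = 21 + 521·k. Then 521·k ≡ 637 − 21 ≡ 616 (mod 2766).
Need 521⁻¹ mod 2766. Extended Euclid on (2766, 521):
2766 = 5·521 + 161
521 = 3·161 + 38
161 = 4·38 + 9
38 = 4·9 + 2
9 = 4·2 + 1
2 = 2·1 + 0
Back-substitute:
1 = 9 − 4·2
1 = −4·38 + 17·9
1 = 17·161 − 72·38
1 = −72·521 + 233·161
1 = 233·2766 − 1237·521
521⁻¹ ≡ 1529 (mod 2766), so k ≡ 1529·616 ≡ 1424 (mod 2766).
x = 21 + 521·1424 = 741925.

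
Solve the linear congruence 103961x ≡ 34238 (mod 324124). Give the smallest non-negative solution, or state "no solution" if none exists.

First find gcd(103961, 324124):
324124 = 3*103961 + 12241
103961 = 8*12241 + 6033
12241 = 2*6033 + 175
6033 = 34*175 + 83
175 = 2*83 + 9
83 = 9*9 + 2
9 = 4*2 + 1
2 = 2*1 + 0
gcd = 1, so a unique solution mod 324124 exists.
Back-substitute for the Bézout coefficients:
1 = 9 − 4·2
1 = −4·83 + 37·9
1 = 37·175 − 78·83
1 = −78·6033 + 2689·175
1 = 2689·12241 − 5456·6033
1 = −5456·103961 + 46337·12241
1 = 46337·324124 − 144467·103961
So 103961·(-144467) ≡ 1 (mod 324124), giving 103961⁻¹ ≡ 179657.
x ≡ 103961⁻¹·34238 ≡ 179657·34238 ≡ 195218 (mod 324124).

195218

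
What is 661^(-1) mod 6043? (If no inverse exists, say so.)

Apply the Euclidean algorithm to 6043 and 661:
6043 = 9*661 + 94
661 = 7*94 + 3
94 = 31*3 + 1
3 = 3*1 + 0
Since gcd(661, 6043) = 1, back-substitute to write 1 as a combination:
1 = 94 − 31·3
1 = −31·661 + 218·94
1 = 218·6043 − 1993·661
Hence 661⁻¹ ≡ -1993 ≡ 4050 (mod 6043).

4050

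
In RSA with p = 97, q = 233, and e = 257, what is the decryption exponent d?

5633

φ(n) = (p−1)(q−1) = 96·232 = 22272.
Need d with 257·d ≡ 1 (mod 22272). Apply the extended Euclidean algorithm:
22272 = 86·257 + 170
257 = 1·170 + 87
170 = 1·87 + 83
87 = 1·83 + 4
83 = 20·4 + 3
4 = 1·3 + 1
3 = 3·1 + 0
Back-substitute:
1 = 4 − 3
1 = −83 + 21·4
1 = 21·87 − 22·83
1 = −22·170 + 43·87
1 = 43·257 − 65·170
1 = −65·22272 + 5633·257
So 257·5633 ≡ 1 (mod 22272), hence d = 5633.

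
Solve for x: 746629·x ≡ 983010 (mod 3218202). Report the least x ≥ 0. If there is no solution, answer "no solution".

no solution

gcd(746629, 3218202):
3218202 = 4·746629 + 231686
746629 = 3·231686 + 51571
231686 = 4·51571 + 25402
51571 = 2·25402 + 767
25402 = 33·767 + 91
767 = 8·91 + 39
91 = 2·39 + 13
39 = 3·13 + 0
gcd = 13, but 13 ∤ 983010, so the congruence has no solution.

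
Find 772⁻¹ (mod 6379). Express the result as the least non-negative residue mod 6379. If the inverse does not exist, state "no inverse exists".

4305

Apply the Euclidean algorithm to 6379 and 772:
6379 = 8×772 + 203
772 = 3×203 + 163
203 = 1×163 + 40
163 = 4×40 + 3
40 = 13×3 + 1
3 = 3×1 + 0
Since gcd(772, 6379) = 1, back-substitute to write 1 as a combination:
1 = 40 − 13·3
1 = −13·163 + 53·40
1 = 53·203 − 66·163
1 = −66·772 + 251·203
1 = 251·6379 − 2074·772
Hence 772⁻¹ ≡ -2074 ≡ 4305 (mod 6379).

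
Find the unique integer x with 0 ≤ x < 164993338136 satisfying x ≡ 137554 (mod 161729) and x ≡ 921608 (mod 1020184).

Write x = 137554 + 161729·k. Then 161729·k ≡ 921608 − 137554 ≡ 784054 (mod 1020184).
Need 161729⁻¹ mod 1020184. Extended Euclid on (1020184, 161729):
1020184 = 6·161729 + 49810
161729 = 3·49810 + 12299
49810 = 4·12299 + 614
12299 = 20·614 + 19
614 = 32·19 + 6
19 = 3·6 + 1
6 = 6·1 + 0
Back-substitute:
1 = 19 − 3·6
1 = −3·614 + 97·19
1 = 97·12299 − 1943·614
1 = −1943·49810 + 7869·12299
1 = 7869·161729 − 25550·49810
1 = −25550·1020184 + 161169·161729
161729⁻¹ ≡ 161169 (mod 1020184), so k ≡ 161169·784054 ≡ 107966 (mod 1020184).
x = 137554 + 161729·107966 = 17461370768.

17461370768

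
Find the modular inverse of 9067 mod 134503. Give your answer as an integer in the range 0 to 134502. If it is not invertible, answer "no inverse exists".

Extended Euclidean algorithm:
134503 = 14×9067 + 7565
9067 = 1×7565 + 1502
7565 = 5×1502 + 55
1502 = 27×55 + 17
55 = 3×17 + 4
17 = 4×4 + 1
4 = 4×1 + 0
Since gcd(9067, 134503) = 1, back-substitute to write 1 as a combination:
1 = 17 − 4·4
1 = −4·55 + 13·17
1 = 13·1502 − 355·55
1 = −355·7565 + 1788·1502
1 = 1788·9067 − 2143·7565
1 = −2143·134503 + 31790·9067
So 9067·31790 ≡ 1 (mod 134503).

31790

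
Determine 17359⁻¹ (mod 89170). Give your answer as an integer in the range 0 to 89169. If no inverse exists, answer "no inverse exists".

53089

gcd(89170, 17359) by repeated division:
89170 = 5×17359 + 2375
17359 = 7×2375 + 734
2375 = 3×734 + 173
734 = 4×173 + 42
173 = 4×42 + 5
42 = 8×5 + 2
5 = 2×2 + 1
2 = 2×1 + 0
Since gcd(17359, 89170) = 1, back-substitute to write 1 as a combination:
1 = 5 − 2·2
1 = −2·42 + 17·5
1 = 17·173 − 70·42
1 = −70·734 + 297·173
1 = 297·2375 − 961·734
1 = −961·17359 + 7024·2375
1 = 7024·89170 − 36081·17359
Hence 17359⁻¹ ≡ -36081 ≡ 53089 (mod 89170).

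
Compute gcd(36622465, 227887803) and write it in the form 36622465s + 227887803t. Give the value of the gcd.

Euclidean algorithm:
227887803 = 6*36622465 + 8153013
36622465 = 4*8153013 + 4010413
8153013 = 2*4010413 + 132187
4010413 = 30*132187 + 44803
132187 = 2*44803 + 42581
44803 = 1*42581 + 2222
42581 = 19*2222 + 363
2222 = 6*363 + 44
363 = 8*44 + 11
44 = 4*11 + 0
gcd(36622465, 227887803) = 11.
Express as a combination:
11 = 363 − 8·44
11 = −8·2222 + 49·363
11 = 49·42581 − 939·2222
11 = −939·44803 + 988·42581
11 = 988·132187 − 2915·44803
11 = −2915·4010413 + 88438·132187
11 = 88438·8153013 − 179791·4010413
11 = −179791·36622465 + 807602·8153013
11 = 807602·227887803 − 5025403·36622465
So 11 = (807602)·227887803 + (-5025403)·36622465.

11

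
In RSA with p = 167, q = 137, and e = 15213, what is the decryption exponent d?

φ(n) = (p−1)(q−1) = 166·136 = 22576.
Need d with 15213·d ≡ 1 (mod 22576). Apply the extended Euclidean algorithm:
22576 = 1*15213 + 7363
15213 = 2*7363 + 487
7363 = 15*487 + 58
487 = 8*58 + 23
58 = 2*23 + 12
23 = 1*12 + 11
12 = 1*11 + 1
11 = 11*1 + 0
Back-substitute:
1 = 12 − 11
1 = −23 + 2·12
1 = 2·58 − 5·23
1 = −5·487 + 42·58
1 = 42·7363 − 635·487
1 = −635·15213 + 1312·7363
1 = 1312·22576 − 1947·15213
So 15213·(-1947) ≡ 1 (mod 22576), hence d ≡ -1947 ≡ 20629 (mod 22576).

20629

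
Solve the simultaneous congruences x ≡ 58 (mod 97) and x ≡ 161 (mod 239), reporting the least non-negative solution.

Write x = 58 + 97·k. Then 97·k ≡ 161 − 58 ≡ 103 (mod 239).
Need 97⁻¹ mod 239. Extended Euclid on (239, 97):
239 = 2·97 + 45
97 = 2·45 + 7
45 = 6·7 + 3
7 = 2·3 + 1
3 = 3·1 + 0
Back-substitute:
1 = 7 − 2·3
1 = −2·45 + 13·7
1 = 13·97 − 28·45
1 = −28·239 + 69·97
97⁻¹ ≡ 69 (mod 239), so k ≡ 69·103 ≡ 176 (mod 239).
x = 58 + 97·176 = 17130.

17130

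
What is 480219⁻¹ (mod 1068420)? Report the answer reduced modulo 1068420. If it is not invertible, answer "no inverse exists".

Compute gcd(480219, 1068420):
1068420 = 2·480219 + 107982
480219 = 4·107982 + 48291
107982 = 2·48291 + 11400
48291 = 4·11400 + 2691
11400 = 4·2691 + 636
2691 = 4·636 + 147
636 = 4·147 + 48
147 = 3·48 + 3
48 = 16·3 + 0
gcd(480219, 1068420) = 3 ≠ 1, so 480219 has no multiplicative inverse modulo 1068420.

no inverse exists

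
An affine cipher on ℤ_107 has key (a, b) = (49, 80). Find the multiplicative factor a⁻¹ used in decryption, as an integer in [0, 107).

gcd(107, 49) by repeated division:
107 = 2*49 + 9
49 = 5*9 + 4
9 = 2*4 + 1
4 = 4*1 + 0
Since gcd(49, 107) = 1, back-substitute to write 1 as a combination:
1 = 9 − 2·4
1 = −2·49 + 11·9
1 = 11·107 − 24·49
Hence 49⁻¹ ≡ -24 ≡ 83 (mod 107).

83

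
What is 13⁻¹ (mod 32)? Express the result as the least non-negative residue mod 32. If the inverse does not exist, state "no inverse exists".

5

Run Euclid on (32, 13):
32 = 2·13 + 6
13 = 2·6 + 1
6 = 6·1 + 0
gcd = 1, so the inverse exists. Back-substitute:
1 = 13 − 2·6
1 = −2·32 + 5·13
So 13·5 ≡ 1 (mod 32).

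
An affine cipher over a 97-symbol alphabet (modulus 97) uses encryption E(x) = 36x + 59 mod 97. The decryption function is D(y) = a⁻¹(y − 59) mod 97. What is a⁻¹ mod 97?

62

gcd(97, 36) by repeated division:
97 = 2*36 + 25
36 = 1*25 + 11
25 = 2*11 + 3
11 = 3*3 + 2
3 = 1*2 + 1
2 = 2*1 + 0
gcd = 1, so the inverse exists. Back-substitute:
1 = 3 − 2
1 = −11 + 4·3
1 = 4·25 − 9·11
1 = −9·36 + 13·25
1 = 13·97 − 35·36
Hence 36⁻¹ ≡ -35 ≡ 62 (mod 97).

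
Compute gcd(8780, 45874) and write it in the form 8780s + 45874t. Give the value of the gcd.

Apply Euclid's algorithm to 45874 and 8780:
45874 = 5·8780 + 1974
8780 = 4·1974 + 884
1974 = 2·884 + 206
884 = 4·206 + 60
206 = 3·60 + 26
60 = 2·26 + 8
26 = 3·8 + 2
8 = 4·2 + 0
gcd(8780, 45874) = 2.
Express as a combination:
2 = 26 − 3·8
2 = −3·60 + 7·26
2 = 7·206 − 24·60
2 = −24·884 + 103·206
2 = 103·1974 − 230·884
2 = −230·8780 + 1023·1974
2 = 1023·45874 − 5345·8780
So 2 = (1023)·45874 + (-5345)·8780.

2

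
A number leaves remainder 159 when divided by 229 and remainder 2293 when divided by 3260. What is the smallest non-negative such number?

592353

Write x = 159 + 229·k. Then 229·k ≡ 2293 − 159 ≡ 2134 (mod 3260).
Need 229⁻¹ mod 3260. Extended Euclid on (3260, 229):
3260 = 14*229 + 54
229 = 4*54 + 13
54 = 4*13 + 2
13 = 6*2 + 1
2 = 2*1 + 0
Back-substitute:
1 = 13 − 6·2
1 = −6·54 + 25·13
1 = 25·229 − 106·54
1 = −106·3260 + 1509·229
229⁻¹ ≡ 1509 (mod 3260), so k ≡ 1509·2134 ≡ 2586 (mod 3260).
x = 159 + 229·2586 = 592353.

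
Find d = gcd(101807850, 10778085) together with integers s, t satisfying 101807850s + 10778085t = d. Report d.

Euclidean algorithm:
101807850 = 9·10778085 + 4805085
10778085 = 2·4805085 + 1167915
4805085 = 4·1167915 + 133425
1167915 = 8·133425 + 100515
133425 = 1·100515 + 32910
100515 = 3·32910 + 1785
32910 = 18·1785 + 780
1785 = 2·780 + 225
780 = 3·225 + 105
225 = 2·105 + 15
105 = 7·15 + 0
gcd(101807850, 10778085) = 15.
Back-substituting:
15 = 225 − 2·105
15 = −2·780 + 7·225
15 = 7·1785 − 16·780
15 = −16·32910 + 295·1785
15 = 295·100515 − 901·32910
15 = −901·133425 + 1196·100515
15 = 1196·1167915 − 10469·133425
15 = −10469·4805085 + 43072·1167915
15 = 43072·10778085 − 96613·4805085
15 = −96613·101807850 + 912589·10778085
So 15 = (-96613)·101807850 + (912589)·10778085.

15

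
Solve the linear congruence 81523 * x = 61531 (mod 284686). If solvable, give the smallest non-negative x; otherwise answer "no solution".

283695

First find gcd(81523, 284686):
284686 = 3*81523 + 40117
81523 = 2*40117 + 1289
40117 = 31*1289 + 158
1289 = 8*158 + 25
158 = 6*25 + 8
25 = 3*8 + 1
8 = 8*1 + 0
gcd = 1, so a unique solution mod 284686 exists.
Back-substitute for the Bézout coefficients:
1 = 25 − 3·8
1 = −3·158 + 19·25
1 = 19·1289 − 155·158
1 = −155·40117 + 4824·1289
1 = 4824·81523 − 9803·40117
1 = −9803·284686 + 34233·81523
So 81523·(34233) ≡ 1 (mod 284686), giving 81523⁻¹ ≡ 34233.
x ≡ 81523⁻¹·61531 ≡ 34233·61531 ≡ 283695 (mod 284686).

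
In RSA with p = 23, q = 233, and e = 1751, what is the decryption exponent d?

φ(n) = (p−1)(q−1) = 22·232 = 5104.
Need d with 1751·d ≡ 1 (mod 5104). Apply the extended Euclidean algorithm:
5104 = 2·1751 + 1602
1751 = 1·1602 + 149
1602 = 10·149 + 112
149 = 1·112 + 37
112 = 3·37 + 1
37 = 37·1 + 0
Back-substitute:
1 = 112 − 3·37
1 = −3·149 + 4·112
1 = 4·1602 − 43·149
1 = −43·1751 + 47·1602
1 = 47·5104 − 137·1751
So 1751·(-137) ≡ 1 (mod 5104), hence d ≡ -137 ≡ 4967 (mod 5104).

4967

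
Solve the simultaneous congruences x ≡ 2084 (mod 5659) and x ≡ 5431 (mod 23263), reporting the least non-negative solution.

Write x = 2084 + 5659·k. Then 5659·k ≡ 5431 − 2084 ≡ 3347 (mod 23263).
Need 5659⁻¹ mod 23263. Extended Euclid on (23263, 5659):
23263 = 4·5659 + 627
5659 = 9·627 + 16
627 = 39·16 + 3
16 = 5·3 + 1
3 = 3·1 + 0
Back-substitute:
1 = 16 − 5·3
1 = −5·627 + 196·16
1 = 196·5659 − 1769·627
1 = −1769·23263 + 7272·5659
5659⁻¹ ≡ 7272 (mod 23263), so k ≡ 7272·3347 ≡ 6286 (mod 23263).
x = 2084 + 5659·6286 = 35574558.

35574558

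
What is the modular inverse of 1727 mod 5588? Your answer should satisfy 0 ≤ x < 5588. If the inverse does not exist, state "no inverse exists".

Compute gcd(1727, 5588):
5588 = 3·1727 + 407
1727 = 4·407 + 99
407 = 4·99 + 11
99 = 9·11 + 0
The gcd is 11, not 1, hence no inverse exists.

no inverse exists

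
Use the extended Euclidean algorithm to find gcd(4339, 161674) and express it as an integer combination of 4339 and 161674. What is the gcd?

1

Euclidean algorithm:
161674 = 37·4339 + 1131
4339 = 3·1131 + 946
1131 = 1·946 + 185
946 = 5·185 + 21
185 = 8·21 + 17
21 = 1·17 + 4
17 = 4·4 + 1
4 = 4·1 + 0
gcd(4339, 161674) = 1.
Working backward:
1 = 17 − 4·4
1 = −4·21 + 5·17
1 = 5·185 − 44·21
1 = −44·946 + 225·185
1 = 225·1131 − 269·946
1 = −269·4339 + 1032·1131
1 = 1032·161674 − 38453·4339
So 1 = (1032)·161674 + (-38453)·4339.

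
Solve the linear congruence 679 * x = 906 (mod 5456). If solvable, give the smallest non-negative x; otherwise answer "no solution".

First find gcd(679, 5456):
5456 = 8·679 + 24
679 = 28·24 + 7
24 = 3·7 + 3
7 = 2·3 + 1
3 = 3·1 + 0
gcd = 1, so a unique solution mod 5456 exists.
Back-substitute for the Bézout coefficients:
1 = 7 − 2·3
1 = −2·24 + 7·7
1 = 7·679 − 198·24
1 = −198·5456 + 1591·679
So 679·(1591) ≡ 1 (mod 5456), giving 679⁻¹ ≡ 1591.
x ≡ 679⁻¹·906 ≡ 1591·906 ≡ 1062 (mod 5456).

1062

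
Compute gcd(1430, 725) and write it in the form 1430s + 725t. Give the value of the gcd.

5

Repeated division:
1430 = 1×725 + 705
725 = 1×705 + 20
705 = 35×20 + 5
20 = 4×5 + 0
gcd(1430, 725) = 5.
Express as a combination:
5 = 705 − 35·20
5 = −35·725 + 36·705
5 = 36·1430 − 71·725
So 5 = (36)·1430 + (-71)·725.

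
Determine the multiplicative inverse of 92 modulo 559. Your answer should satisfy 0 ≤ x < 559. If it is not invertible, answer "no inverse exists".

Run Euclid on (559, 92):
559 = 6·92 + 7
92 = 13·7 + 1
7 = 7·1 + 0
The gcd is 1. Working backward:
1 = 92 − 13·7
1 = −13·559 + 79·92
So 92·79 ≡ 1 (mod 559).

79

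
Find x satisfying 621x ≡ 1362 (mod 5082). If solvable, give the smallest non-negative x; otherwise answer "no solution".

796

First find gcd(621, 5082):
5082 = 8·621 + 114
621 = 5·114 + 51
114 = 2·51 + 12
51 = 4·12 + 3
12 = 4·3 + 0
gcd = 3 and 3 | 1362, so solutions exist. Divide through by 3: 207x ≡ 454 (mod 1694).
Now find 207⁻¹ mod 1694:
1694 = 8·207 + 38
207 = 5·38 + 17
38 = 2·17 + 4
17 = 4·4 + 1
4 = 4·1 + 0
Back-substitute:
1 = 17 − 4·4
1 = −4·38 + 9·17
1 = 9·207 − 49·38
1 = −49·1694 + 401·207
So 207⁻¹ ≡ 401 (mod 1694).
Then x ≡ 401·454 ≡ 796 (mod 1694); the smallest non-negative solution is x = 796.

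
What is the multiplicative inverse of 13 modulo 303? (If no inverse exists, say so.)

Extended Euclidean algorithm:
303 = 23·13 + 4
13 = 3·4 + 1
4 = 4·1 + 0
gcd = 1, so the inverse exists. Back-substitute:
1 = 13 − 3·4
1 = −3·303 + 70·13
So 13·70 ≡ 1 (mod 303).

70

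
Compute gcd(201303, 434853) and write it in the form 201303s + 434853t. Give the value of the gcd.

9

Repeated division:
434853 = 2*201303 + 32247
201303 = 6*32247 + 7821
32247 = 4*7821 + 963
7821 = 8*963 + 117
963 = 8*117 + 27
117 = 4*27 + 9
27 = 3*9 + 0
gcd(201303, 434853) = 9.
Express as a combination:
9 = 117 − 4·27
9 = −4·963 + 33·117
9 = 33·7821 − 268·963
9 = −268·32247 + 1105·7821
9 = 1105·201303 − 6898·32247
9 = −6898·434853 + 14901·201303
So 9 = (-6898)·434853 + (14901)·201303.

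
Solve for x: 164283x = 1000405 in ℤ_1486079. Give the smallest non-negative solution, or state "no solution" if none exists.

103572

First find gcd(164283, 1486079):
1486079 = 9·164283 + 7532
164283 = 21·7532 + 6111
7532 = 1·6111 + 1421
6111 = 4·1421 + 427
1421 = 3·427 + 140
427 = 3·140 + 7
140 = 20·7 + 0
gcd = 7 and 7 | 1000405, so solutions exist. Divide through by 7: 23469x ≡ 142915 (mod 212297).
Now find 23469⁻¹ mod 212297:
212297 = 9*23469 + 1076
23469 = 21*1076 + 873
1076 = 1*873 + 203
873 = 4*203 + 61
203 = 3*61 + 20
61 = 3*20 + 1
20 = 20*1 + 0
Back-substitute:
1 = 61 − 3·20
1 = −3·203 + 10·61
1 = 10·873 − 43·203
1 = −43·1076 + 53·873
1 = 53·23469 − 1156·1076
1 = −1156·212297 + 10457·23469
So 23469⁻¹ ≡ 10457 (mod 212297).
Then x ≡ 10457·142915 ≡ 103572 (mod 212297); the smallest non-negative solution is x = 103572.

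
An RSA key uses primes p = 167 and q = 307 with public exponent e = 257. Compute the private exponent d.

φ(n) = (p−1)(q−1) = 166·306 = 50796.
Need d with 257·d ≡ 1 (mod 50796). Apply the extended Euclidean algorithm:
50796 = 197×257 + 167
257 = 1×167 + 90
167 = 1×90 + 77
90 = 1×77 + 13
77 = 5×13 + 12
13 = 1×12 + 1
12 = 12×1 + 0
Back-substitute:
1 = 13 − 12
1 = −77 + 6·13
1 = 6·90 − 7·77
1 = −7·167 + 13·90
1 = 13·257 − 20·167
1 = −20·50796 + 3953·257
So 257·3953 ≡ 1 (mod 50796), hence d = 3953.

3953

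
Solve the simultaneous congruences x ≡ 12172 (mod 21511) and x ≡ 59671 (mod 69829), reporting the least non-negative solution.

Write x = 12172 + 21511·k. Then 21511·k ≡ 59671 − 12172 ≡ 47499 (mod 69829).
Need 21511⁻¹ mod 69829. Extended Euclid on (69829, 21511):
69829 = 3*21511 + 5296
21511 = 4*5296 + 327
5296 = 16*327 + 64
327 = 5*64 + 7
64 = 9*7 + 1
7 = 7*1 + 0
Back-substitute:
1 = 64 − 9·7
1 = −9·327 + 46·64
1 = 46·5296 − 745·327
1 = −745·21511 + 3026·5296
1 = 3026·69829 − 9823·21511
21511⁻¹ ≡ 60006 (mod 69829), so k ≡ 60006·47499 ≡ 14701 (mod 69829).
x = 12172 + 21511·14701 = 316245383.

316245383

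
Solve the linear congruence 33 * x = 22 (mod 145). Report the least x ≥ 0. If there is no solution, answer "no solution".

First find gcd(33, 145):
145 = 4*33 + 13
33 = 2*13 + 7
13 = 1*7 + 6
7 = 1*6 + 1
6 = 6*1 + 0
gcd = 1, so a unique solution mod 145 exists.
Back-substitute for the Bézout coefficients:
1 = 7 − 6
1 = −13 + 2·7
1 = 2·33 − 5·13
1 = −5·145 + 22·33
So 33·(22) ≡ 1 (mod 145), giving 33⁻¹ ≡ 22.
x ≡ 33⁻¹·22 ≡ 22·22 ≡ 49 (mod 145).

49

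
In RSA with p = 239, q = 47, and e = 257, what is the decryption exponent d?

φ(n) = (p−1)(q−1) = 238·46 = 10948.
Need d with 257·d ≡ 1 (mod 10948). Apply the extended Euclidean algorithm:
10948 = 42×257 + 154
257 = 1×154 + 103
154 = 1×103 + 51
103 = 2×51 + 1
51 = 51×1 + 0
Back-substitute:
1 = 103 − 2·51
1 = −2·154 + 3·103
1 = 3·257 − 5·154
1 = −5·10948 + 213·257
So 257·213 ≡ 1 (mod 10948), hence d = 213.

213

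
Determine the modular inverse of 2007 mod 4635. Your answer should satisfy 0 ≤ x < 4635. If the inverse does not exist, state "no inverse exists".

Euclidean algorithm on 4635, 2007:
4635 = 2×2007 + 621
2007 = 3×621 + 144
621 = 4×144 + 45
144 = 3×45 + 9
45 = 5×9 + 0
gcd(2007, 4635) = 9 ≠ 1, so 2007 has no multiplicative inverse modulo 4635.

no inverse exists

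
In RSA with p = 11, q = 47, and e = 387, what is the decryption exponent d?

63

φ(n) = (p−1)(q−1) = 10·46 = 460.
Need d with 387·d ≡ 1 (mod 460). Apply the extended Euclidean algorithm:
460 = 1·387 + 73
387 = 5·73 + 22
73 = 3·22 + 7
22 = 3·7 + 1
7 = 7·1 + 0
Back-substitute:
1 = 22 − 3·7
1 = −3·73 + 10·22
1 = 10·387 − 53·73
1 = −53·460 + 63·387
So 387·63 ≡ 1 (mod 460), hence d = 63.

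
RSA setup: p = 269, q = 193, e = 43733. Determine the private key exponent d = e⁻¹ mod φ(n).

40829

φ(n) = (p−1)(q−1) = 268·192 = 51456.
Need d with 43733·d ≡ 1 (mod 51456). Apply the extended Euclidean algorithm:
51456 = 1×43733 + 7723
43733 = 5×7723 + 5118
7723 = 1×5118 + 2605
5118 = 1×2605 + 2513
2605 = 1×2513 + 92
2513 = 27×92 + 29
92 = 3×29 + 5
29 = 5×5 + 4
5 = 1×4 + 1
4 = 4×1 + 0
Back-substitute:
1 = 5 − 4
1 = −29 + 6·5
1 = 6·92 − 19·29
1 = −19·2513 + 519·92
1 = 519·2605 − 538·2513
1 = −538·5118 + 1057·2605
1 = 1057·7723 − 1595·5118
1 = −1595·43733 + 9032·7723
1 = 9032·51456 − 10627·43733
So 43733·(-10627) ≡ 1 (mod 51456), hence d ≡ -10627 ≡ 40829 (mod 51456).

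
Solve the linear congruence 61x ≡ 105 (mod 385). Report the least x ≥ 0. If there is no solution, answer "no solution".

210

First find gcd(61, 385):
385 = 6×61 + 19
61 = 3×19 + 4
19 = 4×4 + 3
4 = 1×3 + 1
3 = 3×1 + 0
gcd = 1, so a unique solution mod 385 exists.
Back-substitute for the Bézout coefficients:
1 = 4 − 3
1 = −19 + 5·4
1 = 5·61 − 16·19
1 = −16·385 + 101·61
So 61·(101) ≡ 1 (mod 385), giving 61⁻¹ ≡ 101.
x ≡ 61⁻¹·105 ≡ 101·105 ≡ 210 (mod 385).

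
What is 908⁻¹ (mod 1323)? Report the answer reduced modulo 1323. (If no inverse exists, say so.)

899

Apply the Euclidean algorithm to 1323 and 908:
1323 = 1·908 + 415
908 = 2·415 + 78
415 = 5·78 + 25
78 = 3·25 + 3
25 = 8·3 + 1
3 = 3·1 + 0
gcd = 1, so the inverse exists. Back-substitute:
1 = 25 − 8·3
1 = −8·78 + 25·25
1 = 25·415 − 133·78
1 = −133·908 + 291·415
1 = 291·1323 − 424·908
Thus 908·(-424) ≡ 1 (mod 1323); reducing, -424 mod 1323 = 899.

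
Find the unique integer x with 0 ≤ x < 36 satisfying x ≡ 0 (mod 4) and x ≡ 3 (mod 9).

12

Write x = 0 + 4·k. Then 4·k ≡ 3 − 0 ≡ 3 (mod 9).
Need 4⁻¹ mod 9. Extended Euclid on (9, 4):
9 = 2·4 + 1
4 = 4·1 + 0
Back-substitute:
1 = 9 − 2·4
4⁻¹ ≡ 7 (mod 9), so k ≡ 7·3 ≡ 3 (mod 9).
x = 0 + 4·3 = 12.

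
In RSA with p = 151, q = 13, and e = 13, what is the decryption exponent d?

277

φ(n) = (p−1)(q−1) = 150·12 = 1800.
Need d with 13·d ≡ 1 (mod 1800). Apply the extended Euclidean algorithm:
1800 = 138×13 + 6
13 = 2×6 + 1
6 = 6×1 + 0
Back-substitute:
1 = 13 − 2·6
1 = −2·1800 + 277·13
So 13·277 ≡ 1 (mod 1800), hence d = 277.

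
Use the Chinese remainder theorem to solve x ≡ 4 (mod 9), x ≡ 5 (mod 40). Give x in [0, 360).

85

Write x = 4 + 9·k. Then 9·k ≡ 5 − 4 ≡ 1 (mod 40).
Need 9⁻¹ mod 40. Extended Euclid on (40, 9):
40 = 4*9 + 4
9 = 2*4 + 1
4 = 4*1 + 0
Back-substitute:
1 = 9 − 2·4
1 = −2·40 + 9·9
9⁻¹ ≡ 9 (mod 40), so k ≡ 9·1 ≡ 9 (mod 40).
x = 4 + 9·9 = 85.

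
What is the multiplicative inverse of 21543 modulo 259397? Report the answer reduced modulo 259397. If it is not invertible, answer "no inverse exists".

178133

Run Euclid on (259397, 21543):
259397 = 12×21543 + 881
21543 = 24×881 + 399
881 = 2×399 + 83
399 = 4×83 + 67
83 = 1×67 + 16
67 = 4×16 + 3
16 = 5×3 + 1
3 = 3×1 + 0
gcd = 1, so the inverse exists. Back-substitute:
1 = 16 − 5·3
1 = −5·67 + 21·16
1 = 21·83 − 26·67
1 = −26·399 + 125·83
1 = 125·881 − 276·399
1 = −276·21543 + 6749·881
1 = 6749·259397 − 81264·21543
Thus 21543·(-81264) ≡ 1 (mod 259397); reducing, -81264 mod 259397 = 178133.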